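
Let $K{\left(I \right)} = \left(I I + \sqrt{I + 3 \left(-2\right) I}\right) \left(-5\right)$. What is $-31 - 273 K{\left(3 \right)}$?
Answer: $12254 + 1365 i \sqrt{15} \approx 12254.0 + 5286.6 i$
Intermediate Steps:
$K{\left(I \right)} = - 5 I^{2} - 5 \sqrt{5} \sqrt{- I}$ ($K{\left(I \right)} = \left(I^{2} + \sqrt{I - 6 I}\right) \left(-5\right) = \left(I^{2} + \sqrt{- 5 I}\right) \left(-5\right) = \left(I^{2} + \sqrt{5} \sqrt{- I}\right) \left(-5\right) = - 5 I^{2} - 5 \sqrt{5} \sqrt{- I}$)
$-31 - 273 K{\left(3 \right)} = -31 - 273 \left(- 5 \cdot 3^{2} - 5 \sqrt{5} \sqrt{\left(-1\right) 3}\right) = -31 - 273 \left(\left(-5\right) 9 - 5 \sqrt{5} \sqrt{-3}\right) = -31 - 273 \left(-45 - 5 \sqrt{5} i \sqrt{3}\right) = -31 - 273 \left(-45 - 5 i \sqrt{15}\right) = -31 + \left(12285 + 1365 i \sqrt{15}\right) = 12254 + 1365 i \sqrt{15}$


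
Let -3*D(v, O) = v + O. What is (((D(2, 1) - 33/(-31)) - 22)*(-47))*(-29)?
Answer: -926840/31 ≈ -29898.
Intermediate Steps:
D(v, O) = -O/3 - v/3 (D(v, O) = -(v + O)/3 = -(O + v)/3 = -O/3 - v/3)
(((D(2, 1) - 33/(-31)) - 22)*(-47))*(-29) = ((((-⅓*1 - ⅓*2) - 33/(-31)) - 22)*(-47))*(-29) = ((((-⅓ - ⅔) - 33*(-1/31)) - 22)*(-47))*(-29) = (((-1 + 33/31) - 22)*(-47))*(-29) = ((2/31 - 22)*(-47))*(-29) = -680/31*(-47)*(-29) = (31960/31)*(-29) = -926840/31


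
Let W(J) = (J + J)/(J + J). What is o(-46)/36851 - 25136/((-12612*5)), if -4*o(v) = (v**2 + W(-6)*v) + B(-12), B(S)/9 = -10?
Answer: 223768009/580956015 ≈ 0.38517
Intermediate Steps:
W(J) = 1 (W(J) = (2*J)/((2*J)) = (2*J)*(1/(2*J)) = 1)
B(S) = -90 (B(S) = 9*(-10) = -90)
o(v) = 45/2 - v/4 - v**2/4 (o(v) = -((v**2 + 1*v) - 90)/4 = -((v**2 + v) - 90)/4 = -((v + v**2) - 90)/4 = -(-90 + v + v**2)/4 = 45/2 - v/4 - v**2/4)
o(-46)/36851 - 25136/((-12612*5)) = (45/2 - 1/4*(-46) - 1/4*(-46)**2)/36851 - 25136/((-12612*5)) = (45/2 + 23/2 - 1/4*2116)*(1/36851) - 25136/(-63060) = (45/2 + 23/2 - 529)*(1/36851) - 25136*(-1/63060) = -495*1/36851 + 6284/15765 = -495/36851 + 6284/15765 = 223768009/580956015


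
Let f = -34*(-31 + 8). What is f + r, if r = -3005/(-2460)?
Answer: 385345/492 ≈ 783.22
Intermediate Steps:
r = 601/492 (r = -3005*(-1/2460) = 601/492 ≈ 1.2215)
f = 782 (f = -34*(-23) = 782)
f + r = 782 + 601/492 = 385345/492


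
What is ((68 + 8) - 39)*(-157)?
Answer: -5809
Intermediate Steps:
((68 + 8) - 39)*(-157) = (76 - 39)*(-157) = 37*(-157) = -5809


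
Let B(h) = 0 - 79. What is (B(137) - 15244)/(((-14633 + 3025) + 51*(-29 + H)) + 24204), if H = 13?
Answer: -15323/11780 ≈ -1.3008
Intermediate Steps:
B(h) = -79
(B(137) - 15244)/(((-14633 + 3025) + 51*(-29 + H)) + 24204) = (-79 - 15244)/(((-14633 + 3025) + 51*(-29 + 13)) + 24204) = -15323/((-11608 + 51*(-16)) + 24204) = -15323/((-11608 - 816) + 24204) = -15323/(-12424 + 24204) = -15323/11780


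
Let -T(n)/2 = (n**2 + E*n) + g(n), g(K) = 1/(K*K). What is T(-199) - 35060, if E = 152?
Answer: -2129187368/39601 ≈ -53766.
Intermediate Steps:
g(K) = K**(-2) (g(K) = 1/(K**2) = K**(-2))
T(n) = -304*n - 2/n**2 - 2*n**2 (T(n) = -2*((n**2 + 152*n) + n**(-2)) = -2*(n**(-2) + n**2 + 152*n) = -304*n - 2/n**2 - 2*n**2)
T(-199) - 35060 = 2*(-1 + (-199)**3*(-152 - 1*(-199)))/(-199)**2 - 35060 = 2*(1/39601)*(-1 - 7880599*(-152 + 199)) - 35060 = 2*(1/39601)*(-1 - 7880599*47) - 35060 = 2*(1/39601)*(-1 - 370388153) - 35060 = 2*(1/39601)*(-370388154) - 35060 = -740776308/39601 - 35060 = -2129187368/39601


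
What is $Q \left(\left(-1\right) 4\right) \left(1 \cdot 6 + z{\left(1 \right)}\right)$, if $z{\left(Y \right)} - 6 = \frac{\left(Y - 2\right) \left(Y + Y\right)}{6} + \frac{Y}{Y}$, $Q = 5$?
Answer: $- \frac{760}{3} \approx -253.33$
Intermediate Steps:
$z{\left(Y \right)} = 7 + \frac{Y \left(-2 + Y\right)}{3}$ ($z{\left(Y \right)} = 6 + \left(\frac{\left(Y - 2\right) \left(Y + Y\right)}{6} + \frac{Y}{Y}\right) = 6 + \left(\left(-2 + Y\right) 2 Y \frac{1}{6} + 1\right) = 6 + \left(2 Y \left(-2 + Y\right) \frac{1}{6} + 1\right) = 6 + \left(\frac{Y \left(-2 + Y\right)}{3} + 1\right) = 6 + \left(1 + \frac{Y \left(-2 + Y\right)}{3}\right) = 7 + \frac{Y \left(-2 + Y\right)}{3}$)
$Q \left(\left(-1\right) 4\right) \left(1 \cdot 6 + z{\left(1 \right)}\right) = 5 \left(\left(-1\right) 4\right) \left(1 \cdot 6 + \left(7 - \frac{2}{3} + \frac{1^{2}}{3}\right)\right) = 5 \left(-4\right) \left(6 + \left(7 - \frac{2}{3} + \frac{1}{3} \cdot 1\right)\right) = - 20 \left(6 + \left(7 - \frac{2}{3} + \frac{1}{3}\right)\right) = - 20 \left(6 + \frac{20}{3}\right) = \left(-20\right) \frac{38}{3} = - \frac{760}{3}$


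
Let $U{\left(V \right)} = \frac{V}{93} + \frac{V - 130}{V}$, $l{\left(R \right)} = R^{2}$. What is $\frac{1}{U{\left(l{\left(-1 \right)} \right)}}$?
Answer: $- \frac{93}{11996} \approx -0.0077526$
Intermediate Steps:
$U{\left(V \right)} = \frac{V}{93} + \frac{-130 + V}{V}$ ($U{\left(V \right)} = V \frac{1}{93} + \frac{-130 + V}{V} = \frac{V}{93} + \frac{-130 + V}{V}$)
$\frac{1}{U{\left(l{\left(-1 \right)} \right)}} = \frac{1}{1 - \frac{130}{\left(-1\right)^{2}} + \frac{\left(-1\right)^{2}}{93}} = \frac{1}{1 - \frac{130}{1} + \frac{1}{93} \cdot 1} = \frac{1}{1 - 130 + \frac{1}{93}} = \frac{1}{- \frac{11996}{93}} = - \frac{93}{11996}$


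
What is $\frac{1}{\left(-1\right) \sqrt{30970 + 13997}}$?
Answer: $- \frac{\sqrt{44967}}{44967} \approx -0.0047158$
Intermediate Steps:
$\frac{1}{\left(-1\right) \sqrt{30970 + 13997}} = \frac{1}{\left(-1\right) \sqrt{44967}} = - \frac{\sqrt{44967}}{44967}$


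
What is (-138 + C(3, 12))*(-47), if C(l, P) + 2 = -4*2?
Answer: 6956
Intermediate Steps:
C(l, P) = -10 (C(l, P) = -2 - 4*2 = -2 - 8 = -10)
(-138 + C(3, 12))*(-47) = (-138 - 10)*(-47) = -148*(-47) = 6956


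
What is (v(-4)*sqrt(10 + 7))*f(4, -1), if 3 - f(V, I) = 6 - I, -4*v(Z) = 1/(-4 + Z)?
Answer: -sqrt(17)/8 ≈ -0.51539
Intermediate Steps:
v(Z) = -1/(4*(-4 + Z))
f(V, I) = -3 + I (f(V, I) = 3 - (6 - I) = 3 + (-6 + I) = -3 + I)
(v(-4)*sqrt(10 + 7))*f(4, -1) = ((-1/(-16 + 4*(-4)))*sqrt(10 + 7))*(-3 - 1) = ((-1/(-16 - 16))*sqrt(17))*(-4) = ((-1/(-32))*sqrt(17))*(-4) = ((-1*(-1/32))*sqrt(17))*(-4) = (sqrt(17)/32)*(-4) = -sqrt(17)/8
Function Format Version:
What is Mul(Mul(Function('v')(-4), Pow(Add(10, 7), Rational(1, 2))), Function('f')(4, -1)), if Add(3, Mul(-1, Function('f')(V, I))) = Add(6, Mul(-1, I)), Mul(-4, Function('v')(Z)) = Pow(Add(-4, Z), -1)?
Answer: Mul(Rational(-1, 8), Pow(17, Rational(1, 2))) ≈ -0.51539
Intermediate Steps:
Function('v')(Z) = Mul(Rational(-1, 4), Pow(Add(-4, Z), -1))
Function('f')(V, I) = Add(-3, I) (Function('f')(V, I) = Add(3, Mul(-1, Add(6, Mul(-1, I)))) = Add(3, Add(-6, I)) = Add(-3, I))
Mul(Mul(Function('v')(-4), Pow(Add(10, 7), Rational(1, 2))), Function('f')(4, -1)) = Mul(Mul(Mul(-1, Pow(Add(-16, Mul(4, -4)), -1)), Pow(Add(10, 7), Rational(1, 2))), Add(-3, -1)) = Mul(Mul(Mul(-1, Pow(Add(-16, -16), -1)), Pow(17, Rational(1, 2))), -4) = Mul(Mul(Mul(-1, Pow(-32, -1)), Pow(17, Rational(1, 2))), -4) = Mul(Mul(Mul(-1, Rational(-1, 32)), Pow(17, Rational(1, 2))), -4) = Mul(Mul(Rational(1, 32), Pow(17, Rational(1, 2))), -4) = Mul(Rational(-1, 8), Pow(17, Rational(1, 2)))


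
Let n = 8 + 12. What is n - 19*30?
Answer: -550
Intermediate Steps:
n = 20
n - 19*30 = 20 - 19*30 = 20 - 570 = -550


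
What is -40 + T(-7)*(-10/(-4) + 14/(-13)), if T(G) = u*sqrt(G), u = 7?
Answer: -40 + 259*I*sqrt(7)/26 ≈ -40.0 + 26.356*I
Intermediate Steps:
T(G) = 7*sqrt(G)
-40 + T(-7)*(-10/(-4) + 14/(-13)) = -40 + (7*sqrt(-7))*(-10/(-4) + 14/(-13)) = -40 + (7*(I*sqrt(7)))*(-10*(-1/4) + 14*(-1/13)) = -40 + (7*I*sqrt(7))*(5/2 - 14/13) = -40 + (7*I*sqrt(7))*(37/26) = -40 + 259*I*sqrt(7)/26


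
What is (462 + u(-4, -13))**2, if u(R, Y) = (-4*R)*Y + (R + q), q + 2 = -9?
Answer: 57121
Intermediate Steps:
q = -11 (q = -2 - 9 = -11)
u(R, Y) = -11 + R - 4*R*Y (u(R, Y) = (-4*R)*Y + (R - 11) = -4*R*Y + (-11 + R) = -11 + R - 4*R*Y)
(462 + u(-4, -13))**2 = (462 + (-11 - 4 - 4*(-4)*(-13)))**2 = (462 + (-11 - 4 - 208))**2 = (462 - 223)**2 = 239**2 = 57121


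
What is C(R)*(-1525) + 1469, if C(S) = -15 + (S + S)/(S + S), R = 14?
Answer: 22819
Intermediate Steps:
C(S) = -14 (C(S) = -15 + (2*S)/((2*S)) = -15 + (2*S)*(1/(2*S)) = -15 + 1 = -14)
C(R)*(-1525) + 1469 = -14*(-1525) + 1469 = 21350 + 1469 = 22819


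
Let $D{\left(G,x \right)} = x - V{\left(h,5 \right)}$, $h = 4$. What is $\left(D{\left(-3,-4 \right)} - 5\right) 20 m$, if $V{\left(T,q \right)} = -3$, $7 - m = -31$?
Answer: $-4560$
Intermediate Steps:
$m = 38$ ($m = 7 - -31 = 7 + 31 = 38$)
$D{\left(G,x \right)} = 3 + x$ ($D{\left(G,x \right)} = x - -3 = x + 3 = 3 + x$)
$\left(D{\left(-3,-4 \right)} - 5\right) 20 m = \left(\left(3 - 4\right) - 5\right) 20 \cdot 38 = \left(-1 - 5\right) 20 \cdot 38 = \left(-6\right) 20 \cdot 38 = \left(-120\right) 38 = -4560$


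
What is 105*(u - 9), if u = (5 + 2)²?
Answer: 4200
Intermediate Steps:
u = 49 (u = 7² = 49)
105*(u - 9) = 105*(49 - 9) = 105*40 = 4200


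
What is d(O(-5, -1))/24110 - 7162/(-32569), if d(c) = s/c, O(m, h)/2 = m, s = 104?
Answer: 430842756/1963096475 ≈ 0.21947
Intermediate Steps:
O(m, h) = 2*m
d(c) = 104/c
d(O(-5, -1))/24110 - 7162/(-32569) = (104/((2*(-5))))/24110 - 7162/(-32569) = (104/(-10))*(1/24110) - 7162*(-1/32569) = (104*(-⅒))*(1/24110) + 7162/32569 = -52/5*1/24110 + 7162/32569 = -26/60275 + 7162/32569 = 430842756/1963096475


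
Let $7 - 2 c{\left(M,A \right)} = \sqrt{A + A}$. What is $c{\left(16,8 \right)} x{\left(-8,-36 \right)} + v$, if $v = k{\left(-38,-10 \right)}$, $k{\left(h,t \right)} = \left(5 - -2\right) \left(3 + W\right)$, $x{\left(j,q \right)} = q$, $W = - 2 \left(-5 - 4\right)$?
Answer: $93$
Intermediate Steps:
$W = 18$ ($W = \left(-2\right) \left(-9\right) = 18$)
$k{\left(h,t \right)} = 147$ ($k{\left(h,t \right)} = \left(5 - -2\right) \left(3 + 18\right) = \left(5 + 2\right) 21 = 7 \cdot 21 = 147$)
$c{\left(M,A \right)} = \frac{7}{2} - \frac{\sqrt{2} \sqrt{A}}{2}$ ($c{\left(M,A \right)} = \frac{7}{2} - \frac{\sqrt{A + A}}{2} = \frac{7}{2} - \frac{\sqrt{2 A}}{2} = \frac{7}{2} - \frac{\sqrt{2} \sqrt{A}}{2}$)
$v = 147$
$c{\left(16,8 \right)} x{\left(-8,-36 \right)} + v = \left(\frac{7}{2} - \frac{\sqrt{2} \sqrt{8}}{2}\right) \left(-36\right) + 147 = \left(\frac{7}{2} - \frac{\sqrt{2} \cdot 2 \sqrt{2}}{2}\right) \left(-36\right) + 147 = \left(\frac{7}{2} - 2\right) \left(-36\right) + 147 = \frac{3}{2} \left(-36\right) + 147 = -54 + 147 = 93$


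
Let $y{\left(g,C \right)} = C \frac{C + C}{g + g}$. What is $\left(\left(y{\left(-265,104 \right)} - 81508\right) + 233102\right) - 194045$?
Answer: $- \frac{11260331}{265} \approx -42492.0$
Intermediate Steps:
$y{\left(g,C \right)} = \frac{C^{2}}{g}$ ($y{\left(g,C \right)} = C \frac{2 C}{2 g} = C 2 C \frac{1}{2 g} = C \frac{C}{g} = \frac{C^{2}}{g}$)
$\left(\left(y{\left(-265,104 \right)} - 81508\right) + 233102\right) - 194045 = \left(\left(\frac{104^{2}}{-265} - 81508\right) + 233102\right) - 194045 = \left(\left(10816 \left(- \frac{1}{265}\right) - 81508\right) + 233102\right) - 194045 = \left(\left(- \frac{10816}{265} - 81508\right) + 233102\right) - 194045 = \left(- \frac{21610436}{265} + 233102\right) - 194045 = \frac{40161594}{265} - 194045 = - \frac{11260331}{265}$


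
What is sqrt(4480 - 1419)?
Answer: sqrt(3061) ≈ 55.326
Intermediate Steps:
sqrt(4480 - 1419) = sqrt(3061)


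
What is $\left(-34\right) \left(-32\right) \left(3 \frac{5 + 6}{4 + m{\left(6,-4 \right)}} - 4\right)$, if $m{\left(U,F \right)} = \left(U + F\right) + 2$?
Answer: $136$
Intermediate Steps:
$m{\left(U,F \right)} = 2 + F + U$ ($m{\left(U,F \right)} = \left(F + U\right) + 2 = 2 + F + U$)
$\left(-34\right) \left(-32\right) \left(3 \frac{5 + 6}{4 + m{\left(6,-4 \right)}} - 4\right) = \left(-34\right) \left(-32\right) \left(3 \frac{5 + 6}{4 + \left(2 - 4 + 6\right)} - 4\right) = 1088 \left(3 \frac{11}{4 + 4} - 4\right) = 1088 \left(3 \cdot \frac{11}{8} - 4\right) = 1088 \left(\frac{33}{8} - 4\right) = 1088 \cdot \frac{1}{8} = 136$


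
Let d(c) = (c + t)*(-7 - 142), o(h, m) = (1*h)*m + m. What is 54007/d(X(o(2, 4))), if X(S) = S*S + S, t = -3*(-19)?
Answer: -54007/31737 ≈ -1.7017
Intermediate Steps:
o(h, m) = m + h*m (o(h, m) = h*m + m = m + h*m)
t = 57
X(S) = S + S**2 (X(S) = S**2 + S = S + S**2)
d(c) = -8493 - 149*c (d(c) = (c + 57)*(-7 - 142) = (57 + c)*(-149) = -8493 - 149*c)
54007/d(X(o(2, 4))) = 54007/(-8493 - 149*4*(1 + 2)*(1 + 4*(1 + 2))) = 54007/(-8493 - 149*4*3*(1 + 4*3)) = 54007/(-8493 - 1788*(1 + 12)) = 54007/(-8493 - 1788*13) = 54007/(-8493 - 149*156) = 54007/(-8493 - 23244) = 54007/(-31737) = 54007*(-1/31737) = -54007/31737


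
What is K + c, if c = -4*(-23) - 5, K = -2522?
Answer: -2435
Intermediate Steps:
c = 87 (c = 92 - 5 = 87)
K + c = -2522 + 87 = -2435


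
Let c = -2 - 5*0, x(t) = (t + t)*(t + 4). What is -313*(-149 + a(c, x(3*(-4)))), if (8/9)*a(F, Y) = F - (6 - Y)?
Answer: -18154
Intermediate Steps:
x(t) = 2*t*(4 + t) (x(t) = (2*t)*(4 + t) = 2*t*(4 + t))
c = -2 (c = -2 + 0 = -2)
a(F, Y) = -27/4 + 9*F/8 + 9*Y/8 (a(F, Y) = 9*(F - (6 - Y))/8 = 9*(F + (-6 + Y))/8 = 9*(-6 + F + Y)/8 = -27/4 + 9*F/8 + 9*Y/8)
-313*(-149 + a(c, x(3*(-4)))) = -313*(-149 + (-27/4 + (9/8)*(-2) + 9*(2*(3*(-4))*(4 + 3*(-4)))/8)) = -313*(-149 + (-27/4 - 9/4 + 9*(2*(-12)*(4 - 12))/8)) = -313*(-149 + (-27/4 - 9/4 + 9*(2*(-12)*(-8))/8)) = -313*(-149 + (-27/4 - 9/4 + (9/8)*192)) = -313*(-149 + (-27/4 - 9/4 + 216)) = -313*(-149 + 207) = -313*58 = -18154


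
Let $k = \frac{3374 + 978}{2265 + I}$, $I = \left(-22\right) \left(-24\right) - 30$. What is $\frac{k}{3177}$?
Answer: $\frac{4352}{8778051} \approx 0.00049578$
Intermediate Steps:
$I = 498$ ($I = 528 - 30 = 498$)
$k = \frac{4352}{2763}$ ($k = \frac{3374 + 978}{2265 + 498} = \frac{4352}{2763} \approx 1.5751$)
$\frac{k}{3177} = \frac{4352}{2763 \cdot 3177} = \frac{4352}{2763} \cdot \frac{1}{3177} = \frac{4352}{8778051}$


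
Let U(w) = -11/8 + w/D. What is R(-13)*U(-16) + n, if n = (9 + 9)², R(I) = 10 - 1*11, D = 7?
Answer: 18349/56 ≈ 327.66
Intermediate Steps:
U(w) = -11/8 + w/7
R(I) = -1 (R(I) = 10 - 11 = -1)
n = 324 (n = 18² = 324)
R(-13)*U(-16) + n = -(-11/8 + (⅐)*(-16)) + 324 = -(-11/8 - 16/7) + 324 = -1*(-205/56) + 324 = 205/56 + 324 = 18349/56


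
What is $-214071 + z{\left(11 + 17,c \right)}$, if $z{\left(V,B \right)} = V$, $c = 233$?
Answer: $-214043$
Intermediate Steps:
$-214071 + z{\left(11 + 17,c \right)} = -214071 + \left(11 + 17\right) = -214071 + 28 = -214043$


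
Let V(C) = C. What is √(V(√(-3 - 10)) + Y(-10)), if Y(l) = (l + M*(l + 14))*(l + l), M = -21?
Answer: √(1880 + I*√13) ≈ 43.359 + 0.0416*I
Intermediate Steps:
Y(l) = 2*l*(-294 - 20*l) (Y(l) = (l - 21*(l + 14))*(l + l) = (l - 21*(14 + l))*(2*l) = (l + (-294 - 21*l))*(2*l) = (-294 - 20*l)*(2*l) = 2*l*(-294 - 20*l))
√(V(√(-3 - 10)) + Y(-10)) = √(√(-3 - 10) - 4*(-10)*(147 + 10*(-10))) = √(√(-13) - 4*(-10)*(147 - 100)) = √(I*√13 - 4*(-10)*47) = √(I*√13 + 1880) = √(1880 + I*√13)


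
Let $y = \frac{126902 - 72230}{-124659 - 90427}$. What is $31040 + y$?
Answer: $\frac{3338107384}{107543} \approx 31040.0$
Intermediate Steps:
$y = - \frac{27336}{107543}$ ($y = \frac{54672}{-215086} = 54672 \left(- \frac{1}{215086}\right) = - \frac{27336}{107543} \approx -0.25419$)
$31040 + y = 31040 - \frac{27336}{107543} = \frac{3338107384}{107543}$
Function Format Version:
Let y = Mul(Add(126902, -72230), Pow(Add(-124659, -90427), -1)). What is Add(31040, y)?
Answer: Rational(3338107384, 107543) ≈ 31040.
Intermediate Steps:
y = Rational(-27336, 107543) (y = Mul(54672, Pow(-215086, -1)) = Mul(54672, Rational(-1, 215086)) = Rational(-27336, 107543) ≈ -0.25419)
Add(31040, y) = Add(31040, Rational(-27336, 107543)) = Rational(3338107384, 107543)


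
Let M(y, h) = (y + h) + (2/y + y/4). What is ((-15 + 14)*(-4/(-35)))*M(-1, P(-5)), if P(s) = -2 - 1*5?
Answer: 41/35 ≈ 1.1714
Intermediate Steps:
P(s) = -7 (P(s) = -2 - 5 = -7)
M(y, h) = h + 2/y + 5*y/4 (M(y, h) = (h + y) + (2/y + y*(¼)) = (h + y) + (2/y + y/4) = h + 2/y + 5*y/4)
((-15 + 14)*(-4/(-35)))*M(-1, P(-5)) = ((-15 + 14)*(-4/(-35)))*(-7 + 2/(-1) + (5/4)*(-1)) = (-(-4)*(-1)/35)*(-7 + 2*(-1) - 5/4) = (-1*4/35)*(-7 - 2 - 5/4) = -4/35*(-41/4) = 41/35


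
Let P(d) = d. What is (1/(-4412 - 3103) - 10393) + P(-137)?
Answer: -79132951/7515 ≈ -10530.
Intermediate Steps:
(1/(-4412 - 3103) - 10393) + P(-137) = (1/(-4412 - 3103) - 10393) - 137 = (1/(-7515) - 10393) - 137 = (-1/7515 - 10393) - 137 = -78103396/7515 - 137 = -79132951/7515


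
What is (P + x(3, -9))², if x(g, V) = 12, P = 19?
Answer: 961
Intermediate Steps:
(P + x(3, -9))² = (19 + 12)² = 31² = 961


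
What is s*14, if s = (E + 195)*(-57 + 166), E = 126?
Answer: 489846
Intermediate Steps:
s = 34989 (s = (126 + 195)*(-57 + 166) = 321*109 = 34989)
s*14 = 34989*14 = 489846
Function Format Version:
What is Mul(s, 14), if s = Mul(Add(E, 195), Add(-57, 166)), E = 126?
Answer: 489846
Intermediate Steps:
s = 34989 (s = Mul(Add(126, 195), Add(-57, 166)) = Mul(321, 109) = 34989)
Mul(s, 14) = Mul(34989, 14) = 489846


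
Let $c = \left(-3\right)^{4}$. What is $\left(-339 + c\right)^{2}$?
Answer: $66564$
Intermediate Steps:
$c = 81$
$\left(-339 + c\right)^{2} = \left(-339 + 81\right)^{2} = \left(-258\right)^{2} = 66564$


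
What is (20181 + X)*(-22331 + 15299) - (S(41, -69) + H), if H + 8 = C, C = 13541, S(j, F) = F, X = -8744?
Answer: -80438448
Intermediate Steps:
H = 13533 (H = -8 + 13541 = 13533)
(20181 + X)*(-22331 + 15299) - (S(41, -69) + H) = (20181 - 8744)*(-22331 + 15299) - (-69 + 13533) = 11437*(-7032) - 1*13464 = -80424984 - 13464 = -80438448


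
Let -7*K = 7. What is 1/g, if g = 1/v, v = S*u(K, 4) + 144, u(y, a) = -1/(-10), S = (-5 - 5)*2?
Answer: 142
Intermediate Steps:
K = -1 (K = -⅐*7 = -1)
S = -20 (S = -10*2 = -20)
u(y, a) = ⅒ (u(y, a) = -1*(-⅒) = ⅒)
v = 142 (v = -20*⅒ + 144 = -2 + 144 = 142)
g = 1/142 ≈ 0.0070423
1/g = 1/(1/142) = 142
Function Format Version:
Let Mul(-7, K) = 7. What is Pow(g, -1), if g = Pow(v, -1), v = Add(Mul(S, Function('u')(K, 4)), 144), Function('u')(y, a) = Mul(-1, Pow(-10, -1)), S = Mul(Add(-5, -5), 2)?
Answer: 142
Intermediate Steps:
K = -1 (K = Mul(Rational(-1, 7), 7) = -1)
S = -20 (S = Mul(-10, 2) = -20)
Function('u')(y, a) = Rational(1, 10) (Function('u')(y, a) = Mul(-1, Rational(-1, 10)) = Rational(1, 10))
v = 142 (v = Add(Mul(-20, Rational(1, 10)), 144) = Add(-2, 144) = 142)
g = Rational(1, 142) (g = Pow(142, -1) = Rational(1, 142) ≈ 0.0070423)
Pow(g, -1) = Pow(Rational(1, 142), -1) = 142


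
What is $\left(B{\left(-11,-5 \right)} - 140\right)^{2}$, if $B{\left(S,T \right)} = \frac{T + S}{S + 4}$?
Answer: $\frac{929296}{49} \approx 18965.0$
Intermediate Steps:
$B{\left(S,T \right)} = \frac{S + T}{4 + S}$
$\left(B{\left(-11,-5 \right)} - 140\right)^{2} = \left(\frac{-11 - 5}{4 - 11} - 140\right)^{2} = \left(\frac{1}{-7} \left(-16\right) - 140\right)^{2} = \left(\left(- \frac{1}{7}\right) \left(-16\right) - 140\right)^{2} = \left(\frac{16}{7} - 140\right)^{2} = \left(- \frac{964}{7}\right)^{2} = \frac{929296}{49}$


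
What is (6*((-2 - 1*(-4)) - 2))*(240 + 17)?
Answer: 0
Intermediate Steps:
(6*((-2 - 1*(-4)) - 2))*(240 + 17) = (6*((-2 + 4) - 2))*257 = (6*(2 - 2))*257 = (6*0)*257 = 0*257 = 0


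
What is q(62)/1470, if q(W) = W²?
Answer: 1922/735 ≈ 2.6150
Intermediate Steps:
q(62)/1470 = 62²/1470 = 3844*(1/1470) = 1922/735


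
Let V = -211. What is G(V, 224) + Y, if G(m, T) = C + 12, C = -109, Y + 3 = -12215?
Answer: -12315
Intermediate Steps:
Y = -12218 (Y = -3 - 12215 = -12218)
G(m, T) = -97 (G(m, T) = -109 + 12 = -97)
G(V, 224) + Y = -97 - 12218 = -12315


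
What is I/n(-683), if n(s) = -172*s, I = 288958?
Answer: 144479/58738 ≈ 2.4597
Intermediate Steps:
I/n(-683) = 288958/((-172*(-683))) = 288958/117476 = 288958*(1/117476) = 144479/58738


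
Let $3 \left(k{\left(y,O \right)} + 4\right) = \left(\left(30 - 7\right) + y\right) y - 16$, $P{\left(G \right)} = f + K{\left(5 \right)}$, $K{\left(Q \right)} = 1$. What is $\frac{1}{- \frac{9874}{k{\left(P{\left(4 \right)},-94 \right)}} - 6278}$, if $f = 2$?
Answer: $- \frac{25}{171761} \approx -0.00014555$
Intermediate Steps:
$P{\left(G \right)} = 3$ ($P{\left(G \right)} = 2 + 1 = 3$)
$k{\left(y,O \right)} = - \frac{28}{3} + \frac{y \left(23 + y\right)}{3}$ ($k{\left(y,O \right)} = -4 + \frac{\left(\left(30 - 7\right) + y\right) y - 16}{3} = -4 + \frac{\left(23 + y\right) y - 16}{3} = -4 + \frac{y \left(23 + y\right) - 16}{3} = -4 + \frac{-16 + y \left(23 + y\right)}{3} = -4 + \left(- \frac{16}{3} + \frac{y \left(23 + y\right)}{3}\right) = - \frac{28}{3} + \frac{y \left(23 + y\right)}{3}$)
$\frac{1}{- \frac{9874}{k{\left(P{\left(4 \right)},-94 \right)}} - 6278} = \frac{1}{- \frac{9874}{- \frac{28}{3} + \frac{3^{2}}{3} + \frac{23}{3} \cdot 3} - 6278} = \frac{1}{- \frac{9874}{- \frac{28}{3} + \frac{1}{3} \cdot 9 + 23} - 6278} = \frac{1}{- \frac{9874}{- \frac{28}{3} + 3 + 23} - 6278} = \frac{1}{- \frac{9874}{\frac{50}{3}} - 6278} = \frac{1}{\left(-9874\right) \frac{3}{50} - 6278} = \frac{1}{- \frac{14811}{25} - 6278} = \frac{1}{- \frac{171761}{25}} = - \frac{25}{171761}$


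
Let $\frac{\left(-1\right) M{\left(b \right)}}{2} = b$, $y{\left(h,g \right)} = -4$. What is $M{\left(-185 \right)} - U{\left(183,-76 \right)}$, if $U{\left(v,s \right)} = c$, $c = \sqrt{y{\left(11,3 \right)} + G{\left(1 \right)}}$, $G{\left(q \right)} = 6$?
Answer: $370 - \sqrt{2} \approx 368.59$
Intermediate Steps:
$c = \sqrt{2}$ ($c = \sqrt{-4 + 6} = \sqrt{2} \approx 1.4142$)
$U{\left(v,s \right)} = \sqrt{2}$
$M{\left(b \right)} = - 2 b$
$M{\left(-185 \right)} - U{\left(183,-76 \right)} = \left(-2\right) \left(-185\right) - \sqrt{2} = 370 - \sqrt{2}$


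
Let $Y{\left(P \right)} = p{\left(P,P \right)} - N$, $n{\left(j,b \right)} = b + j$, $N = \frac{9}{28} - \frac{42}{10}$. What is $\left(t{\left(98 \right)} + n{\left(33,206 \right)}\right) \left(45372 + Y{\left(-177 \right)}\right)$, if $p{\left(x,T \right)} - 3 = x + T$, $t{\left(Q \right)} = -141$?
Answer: $\frac{44124381}{10} \approx 4.4124 \cdot 10^{6}$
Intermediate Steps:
$p{\left(x,T \right)} = 3 + T + x$ ($p{\left(x,T \right)} = 3 + \left(x + T\right) = 3 + \left(T + x\right) = 3 + T + x$)
$N = - \frac{543}{140}$ ($N = 9 \cdot \frac{1}{28} - \frac{21}{5} = \frac{9}{28} - \frac{21}{5} = - \frac{543}{140} \approx -3.8786$)
$Y{\left(P \right)} = \frac{963}{140} + 2 P$ ($Y{\left(P \right)} = \left(3 + P + P\right) - - \frac{543}{140} = \left(3 + 2 P\right) + \frac{543}{140} = \frac{963}{140} + 2 P$)
$\left(t{\left(98 \right)} + n{\left(33,206 \right)}\right) \left(45372 + Y{\left(-177 \right)}\right) = \left(-141 + \left(206 + 33\right)\right) \left(45372 + \left(\frac{963}{140} + 2 \left(-177\right)\right)\right) = \left(-141 + 239\right) \left(45372 + \left(\frac{963}{140} - 354\right)\right) = 98 \left(45372 - \frac{48597}{140}\right) = 98 \cdot \frac{6303483}{140} = \frac{44124381}{10}$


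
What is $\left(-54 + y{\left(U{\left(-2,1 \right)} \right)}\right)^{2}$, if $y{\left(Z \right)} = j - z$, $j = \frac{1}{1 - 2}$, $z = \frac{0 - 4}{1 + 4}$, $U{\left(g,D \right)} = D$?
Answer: $\frac{73441}{25} \approx 2937.6$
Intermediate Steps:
$z = - \frac{4}{5} \approx -0.8$
$j = -1$ ($j = \frac{1}{-1} = -1$)
$y{\left(Z \right)} = - \frac{1}{5}$ ($y{\left(Z \right)} = -1 - - \frac{4}{5} = -1 + \frac{4}{5} = - \frac{1}{5}$)
$\left(-54 + y{\left(U{\left(-2,1 \right)} \right)}\right)^{2} = \left(-54 - \frac{1}{5}\right)^{2} = \left(- \frac{271}{5}\right)^{2} = \frac{73441}{25}$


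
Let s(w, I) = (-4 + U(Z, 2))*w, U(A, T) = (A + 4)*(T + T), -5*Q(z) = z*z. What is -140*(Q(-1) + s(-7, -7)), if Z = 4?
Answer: 27468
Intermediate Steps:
Q(z) = -z**2/5 (Q(z) = -z*z/5 = -z**2/5)
U(A, T) = 2*T*(4 + A) (U(A, T) = (4 + A)*(2*T) = 2*T*(4 + A))
s(w, I) = 28*w (s(w, I) = (-4 + 2*2*(4 + 4))*w = (-4 + 2*2*8)*w = (-4 + 32)*w = 28*w)
-140*(Q(-1) + s(-7, -7)) = -140*(-1/5*(-1)**2 + 28*(-7)) = -140*(-1/5*1 - 196) = -140*(-1/5 - 196) = -140*(-981/5) = 27468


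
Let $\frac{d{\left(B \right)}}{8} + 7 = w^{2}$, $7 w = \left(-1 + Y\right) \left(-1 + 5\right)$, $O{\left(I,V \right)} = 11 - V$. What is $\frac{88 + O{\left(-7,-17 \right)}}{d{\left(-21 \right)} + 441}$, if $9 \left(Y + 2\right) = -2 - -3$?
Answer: $\frac{460404}{1614593} \approx 0.28515$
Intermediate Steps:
$Y = - \frac{17}{9}$ ($Y = -2 + \frac{-2 - -3}{9} = -2 + \frac{-2 + 3}{9} = -2 + \frac{1}{9} \cdot 1 = -2 + \frac{1}{9} = - \frac{17}{9} \approx -1.8889$)
$w = - \frac{104}{63}$ ($w = \frac{\left(-1 - \frac{17}{9}\right) \left(-1 + 5\right)}{7} = \frac{\left(- \frac{26}{9}\right) 4}{7} = \frac{1}{7} \left(- \frac{104}{9}\right) = - \frac{104}{63} \approx -1.6508$)
$d{\left(B \right)} = - \frac{135736}{3969}$ ($d{\left(B \right)} = -56 + 8 \left(- \frac{104}{63}\right)^{2} = -56 + 8 \cdot \frac{10816}{3969} = -56 + \frac{86528}{3969} = - \frac{135736}{3969}$)
$\frac{88 + O{\left(-7,-17 \right)}}{d{\left(-21 \right)} + 441} = \frac{88 + \left(11 - -17\right)}{- \frac{135736}{3969} + 441} = \frac{88 + \left(11 + 17\right)}{\frac{1614593}{3969}} = \left(88 + 28\right) \frac{3969}{1614593} = 116 \cdot \frac{3969}{1614593} = \frac{460404}{1614593}$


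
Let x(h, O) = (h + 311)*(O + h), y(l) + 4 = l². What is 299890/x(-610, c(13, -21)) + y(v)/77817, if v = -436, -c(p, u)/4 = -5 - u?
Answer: 10274170087/2613691457 ≈ 3.9309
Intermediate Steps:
c(p, u) = 20 + 4*u (c(p, u) = -4*(-5 - u) = 20 + 4*u)
y(l) = -4 + l²
x(h, O) = (311 + h)*(O + h)
299890/x(-610, c(13, -21)) + y(v)/77817 = 299890/((-610)² + 311*(20 + 4*(-21)) + 311*(-610) + (20 + 4*(-21))*(-610)) + (-4 + (-436)²)/77817 = 299890/(372100 + 311*(20 - 84) - 189710 + (20 - 84)*(-610)) + (-4 + 190096)*(1/77817) = 299890/(372100 + 311*(-64) - 189710 - 64*(-610)) + 190092*(1/77817) = 299890/(372100 - 19904 - 189710 + 39040) + 63364/25939 = 299890/201526 + 63364/25939 = 299890*(1/201526) + 63364/25939 = 149945/100763 + 63364/25939 = 10274170087/2613691457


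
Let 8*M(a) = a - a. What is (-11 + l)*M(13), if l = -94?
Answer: 0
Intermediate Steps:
M(a) = 0 (M(a) = (a - a)/8 = (⅛)*0 = 0)
(-11 + l)*M(13) = (-11 - 94)*0 = -105*0 = 0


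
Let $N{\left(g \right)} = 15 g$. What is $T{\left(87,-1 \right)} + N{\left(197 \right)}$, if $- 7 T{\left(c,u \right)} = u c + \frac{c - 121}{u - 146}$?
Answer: $\frac{3053450}{1029} \approx 2967.4$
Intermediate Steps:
$T{\left(c,u \right)} = - \frac{c u}{7} - \frac{-121 + c}{7 \left(-146 + u\right)}$ ($T{\left(c,u \right)} = - \frac{u c + \frac{c - 121}{u - 146}}{7} = - \frac{c u + \frac{-121 + c}{-146 + u}}{7} = - \frac{c u}{7} - \frac{-121 + c}{7 \left(-146 + u\right)}$)
$T{\left(87,-1 \right)} + N{\left(197 \right)} = \frac{121 - 87 - 87 \left(-1\right)^{2} + 146 \cdot 87 \left(-1\right)}{7 \left(-146 - 1\right)} + 15 \cdot 197 = \frac{121 - 87 - 87 \cdot 1 - 12702}{7 \left(-147\right)} + 2955 = \frac{1}{7} \left(- \frac{1}{147}\right) \left(121 - 87 - 87 - 12702\right) + 2955 = \frac{1}{7} \left(- \frac{1}{147}\right) \left(-12755\right) + 2955 = \frac{12755}{1029} + 2955 = \frac{3053450}{1029}$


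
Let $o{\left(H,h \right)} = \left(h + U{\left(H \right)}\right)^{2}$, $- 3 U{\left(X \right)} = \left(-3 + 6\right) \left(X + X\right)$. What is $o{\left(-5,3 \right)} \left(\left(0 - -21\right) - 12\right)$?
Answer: $1521$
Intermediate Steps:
$U{\left(X \right)} = - 2 X$ ($U{\left(X \right)} = - \frac{\left(-3 + 6\right) \left(X + X\right)}{3} = - \frac{3 \cdot 2 X}{3} = - \frac{6 X}{3} = - 2 X$)
$o{\left(H,h \right)} = \left(h - 2 H\right)^{2}$
$o{\left(-5,3 \right)} \left(\left(0 - -21\right) - 12\right) = \left(\left(-1\right) 3 + 2 \left(-5\right)\right)^{2} \left(\left(0 - -21\right) - 12\right) = \left(-3 - 10\right)^{2} \left(\left(0 + 21\right) - 12\right) = \left(-13\right)^{2} \left(21 - 12\right) = 169 \cdot 9 = 1521$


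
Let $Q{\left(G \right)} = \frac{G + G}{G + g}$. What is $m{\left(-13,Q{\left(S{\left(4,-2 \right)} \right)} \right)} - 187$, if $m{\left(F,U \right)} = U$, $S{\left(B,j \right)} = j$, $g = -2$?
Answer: $-186$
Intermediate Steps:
$Q{\left(G \right)} = \frac{2 G}{-2 + G}$ ($Q{\left(G \right)} = \frac{G + G}{G - 2} = \frac{2 G}{-2 + G}$)
$m{\left(-13,Q{\left(S{\left(4,-2 \right)} \right)} \right)} - 187 = 2 \left(-2\right) \frac{1}{-2 - 2} - 187 = 2 \left(-2\right) \frac{1}{-4} - 187 = 2 \left(-2\right) \left(- \frac{1}{4}\right) - 187 = 1 - 187 = -186$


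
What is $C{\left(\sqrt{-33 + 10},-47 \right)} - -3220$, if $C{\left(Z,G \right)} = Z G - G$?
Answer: $3267 - 47 i \sqrt{23} \approx 3267.0 - 225.4 i$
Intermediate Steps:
$C{\left(Z,G \right)} = - G + G Z$ ($C{\left(Z,G \right)} = G Z - G = - G + G Z$)
$C{\left(\sqrt{-33 + 10},-47 \right)} - -3220 = - 47 \left(-1 + \sqrt{-33 + 10}\right) - -3220 = - 47 \left(-1 + \sqrt{-23}\right) + 3220 = - 47 \left(-1 + i \sqrt{23}\right) + 3220 = \left(47 - 47 i \sqrt{23}\right) + 3220 = 3267 - 47 i \sqrt{23}$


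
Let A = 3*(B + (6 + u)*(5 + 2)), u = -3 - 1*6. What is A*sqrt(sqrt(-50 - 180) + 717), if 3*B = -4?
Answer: -67*sqrt(717 + I*sqrt(230)) ≈ -1794.2 - 18.973*I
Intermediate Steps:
B = -4/3 (B = (1/3)*(-4) = -4/3 ≈ -1.3333)
u = -9 (u = -3 - 6 = -9)
A = -67 (A = 3*(-4/3 + (6 - 9)*(5 + 2)) = 3*(-4/3 - 3*7) = 3*(-4/3 - 21) = 3*(-67/3) = -67)
A*sqrt(sqrt(-50 - 180) + 717) = -67*sqrt(sqrt(-50 - 180) + 717) = -67*sqrt(sqrt(-230) + 717) = -67*sqrt(I*sqrt(230) + 717) = -67*sqrt(717 + I*sqrt(230))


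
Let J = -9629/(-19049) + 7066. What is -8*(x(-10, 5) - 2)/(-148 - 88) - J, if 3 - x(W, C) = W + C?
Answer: -7941753329/1123891 ≈ -7066.3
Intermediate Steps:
x(W, C) = 3 - C - W (x(W, C) = 3 - (W + C) = 3 - (C + W) = 3 + (-C - W) = 3 - C - W)
J = 134609863/19049 (J = -9629*(-1/19049) + 7066 = 9629/19049 + 7066 = 134609863/19049 ≈ 7066.5)
-8*(x(-10, 5) - 2)/(-148 - 88) - J = -8*((3 - 1*5 - 1*(-10)) - 2)/(-148 - 88) - 1*134609863/19049 = -8*((3 - 5 + 10) - 2)/(-236) - 134609863/19049 = -8*(8 - 2)*(-1)/236 - 134609863/19049 = -48*(-1)/236 - 134609863/19049 = -8*(-3/118) - 134609863/19049 = 12/59 - 134609863/19049 = -7941753329/1123891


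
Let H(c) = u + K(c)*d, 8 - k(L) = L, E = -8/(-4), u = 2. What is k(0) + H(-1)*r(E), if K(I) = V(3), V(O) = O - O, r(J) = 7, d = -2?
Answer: 22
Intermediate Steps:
E = 2 (E = -8*(-¼) = 2)
k(L) = 8 - L
V(O) = 0
K(I) = 0
H(c) = 2 (H(c) = 2 + 0*(-2) = 2 + 0 = 2)
k(0) + H(-1)*r(E) = (8 - 1*0) + 2*7 = (8 + 0) + 14 = 8 + 14 = 22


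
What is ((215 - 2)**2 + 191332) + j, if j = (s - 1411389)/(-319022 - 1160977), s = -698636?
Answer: 350319353324/1479999 ≈ 2.3670e+5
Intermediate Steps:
j = 2110025/1479999 (j = (-698636 - 1411389)/(-319022 - 1160977) = -2110025/(-1479999) = -2110025*(-1/1479999) = 2110025/1479999 ≈ 1.4257)
((215 - 2)**2 + 191332) + j = ((215 - 2)**2 + 191332) + 2110025/1479999 = (213**2 + 191332) + 2110025/1479999 = (45369 + 191332) + 2110025/1479999 = 236701 + 2110025/1479999 = 350319353324/1479999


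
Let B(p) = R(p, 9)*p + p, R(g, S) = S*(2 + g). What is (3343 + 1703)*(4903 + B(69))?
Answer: 247571898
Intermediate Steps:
B(p) = p + p*(18 + 9*p) (B(p) = (9*(2 + p))*p + p = (18 + 9*p)*p + p = p*(18 + 9*p) + p = p + p*(18 + 9*p))
(3343 + 1703)*(4903 + B(69)) = (3343 + 1703)*(4903 + 69*(19 + 9*69)) = 5046*(4903 + 69*(19 + 621)) = 5046*(4903 + 69*640) = 5046*(4903 + 44160) = 5046*49063 = 247571898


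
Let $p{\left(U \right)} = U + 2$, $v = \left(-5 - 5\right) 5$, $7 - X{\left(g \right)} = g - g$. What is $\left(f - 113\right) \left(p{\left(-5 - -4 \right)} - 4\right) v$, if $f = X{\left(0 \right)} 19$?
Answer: $3000$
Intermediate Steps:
$X{\left(g \right)} = 7$ ($X{\left(g \right)} = 7 - \left(g - g\right) = 7 - 0 = 7 + 0 = 7$)
$f = 133$ ($f = 7 \cdot 19 = 133$)
$v = -50$ ($v = \left(-10\right) 5 = -50$)
$p{\left(U \right)} = 2 + U$
$\left(f - 113\right) \left(p{\left(-5 - -4 \right)} - 4\right) v = \left(133 - 113\right) \left(\left(2 - 1\right) - 4\right) \left(-50\right) = 20 \left(\left(2 + \left(-5 + 4\right)\right) - 4\right) \left(-50\right) = 20 \left(\left(2 - 1\right) - 4\right) \left(-50\right) = 20 \left(1 - 4\right) \left(-50\right) = 20 \left(\left(-3\right) \left(-50\right)\right) = 20 \cdot 150 = 3000$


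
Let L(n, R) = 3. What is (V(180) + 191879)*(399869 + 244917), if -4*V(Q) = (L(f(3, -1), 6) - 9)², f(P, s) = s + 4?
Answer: 123715089820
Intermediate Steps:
f(P, s) = 4 + s
V(Q) = -9 (V(Q) = -(3 - 9)²/4 = -¼*(-6)² = -¼*36 = -9)
(V(180) + 191879)*(399869 + 244917) = (-9 + 191879)*(399869 + 244917) = 191870*644786 = 123715089820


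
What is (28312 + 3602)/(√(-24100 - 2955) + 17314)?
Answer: 552558996/299801651 - 31914*I*√27055/299801651 ≈ 1.8431 - 0.017509*I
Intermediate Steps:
(28312 + 3602)/(√(-24100 - 2955) + 17314) = 31914/(√(-27055) + 17314) = 31914/(I*√27055 + 17314) = 31914/(17314 + I*√27055)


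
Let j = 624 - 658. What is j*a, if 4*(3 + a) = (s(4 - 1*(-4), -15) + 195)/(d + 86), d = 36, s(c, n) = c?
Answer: 21437/244 ≈ 87.857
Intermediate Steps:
j = -34
a = -1261/488 (a = -3 + (((4 - 1*(-4)) + 195)/(36 + 86))/4 = -3 + (((4 + 4) + 195)/122)/4 = -3 + ((8 + 195)*(1/122))/4 = -3 + (203*(1/122))/4 = -3 + (¼)*(203/122) = -3 + 203/488 = -1261/488 ≈ -2.5840)
j*a = -34*(-1261/488) = 21437/244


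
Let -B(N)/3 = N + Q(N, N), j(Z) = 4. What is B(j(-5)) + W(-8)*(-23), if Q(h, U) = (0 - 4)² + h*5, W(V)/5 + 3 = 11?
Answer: -1040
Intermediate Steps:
W(V) = 40 (W(V) = -15 + 5*11 = -15 + 55 = 40)
Q(h, U) = 16 + 5*h (Q(h, U) = (-4)² + 5*h = 16 + 5*h)
B(N) = -48 - 18*N (B(N) = -3*(N + (16 + 5*N)) = -3*(16 + 6*N) = -48 - 18*N)
B(j(-5)) + W(-8)*(-23) = (-48 - 18*4) + 40*(-23) = (-48 - 72) - 920 = -120 - 920 = -1040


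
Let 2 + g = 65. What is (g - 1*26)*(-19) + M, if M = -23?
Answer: -726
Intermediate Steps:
g = 63 (g = -2 + 65 = 63)
(g - 1*26)*(-19) + M = (63 - 1*26)*(-19) - 23 = (63 - 26)*(-19) - 23 = 37*(-19) - 23 = -703 - 23 = -726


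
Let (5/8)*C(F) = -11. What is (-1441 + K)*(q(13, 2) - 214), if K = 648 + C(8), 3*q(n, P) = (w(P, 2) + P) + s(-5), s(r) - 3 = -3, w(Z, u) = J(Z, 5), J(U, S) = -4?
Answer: 870044/5 ≈ 1.7401e+5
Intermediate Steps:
C(F) = -88/5 (C(F) = (8/5)*(-11) = -88/5)
w(Z, u) = -4
s(r) = 0 (s(r) = 3 - 3 = 0)
q(n, P) = -4/3 + P/3 (q(n, P) = ((-4 + P) + 0)/3 = (-4 + P)/3 = -4/3 + P/3)
K = 3152/5 (K = 648 - 88/5 = 3152/5 ≈ 630.40)
(-1441 + K)*(q(13, 2) - 214) = (-1441 + 3152/5)*((-4/3 + (1/3)*2) - 214) = -4053*((-4/3 + 2/3) - 214)/5 = -4053*(-2/3 - 214)/5 = -4053/5*(-644/3) = 870044/5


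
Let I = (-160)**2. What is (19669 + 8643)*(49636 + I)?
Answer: 2130081632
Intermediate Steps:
I = 25600
(19669 + 8643)*(49636 + I) = (19669 + 8643)*(49636 + 25600) = 28312*75236 = 2130081632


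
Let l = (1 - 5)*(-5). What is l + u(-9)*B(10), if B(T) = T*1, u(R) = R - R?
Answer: 20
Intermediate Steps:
u(R) = 0
l = 20 (l = -4*(-5) = 20)
B(T) = T
l + u(-9)*B(10) = 20 + 0*10 = 20 + 0 = 20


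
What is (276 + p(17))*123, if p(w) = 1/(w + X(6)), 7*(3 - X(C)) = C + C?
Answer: 4346205/128 ≈ 33955.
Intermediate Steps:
X(C) = 3 - 2*C/7 (X(C) = 3 - (C + C)/7 = 3 - 2*C/7)
p(w) = 1/(9/7 + w) (p(w) = 1/(w + (3 - 2/7*6)) = 1/(w + (3 - 12/7)) = 1/(w + 9/7) = 1/(9/7 + w))
(276 + p(17))*123 = (276 + 7/(9 + 7*17))*123 = (276 + 7/(9 + 119))*123 = (276 + 7/128)*123 = (35335/128)*123 = 4346205/128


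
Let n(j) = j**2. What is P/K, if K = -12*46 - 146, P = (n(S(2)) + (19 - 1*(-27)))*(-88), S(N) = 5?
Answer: 3124/349 ≈ 8.9513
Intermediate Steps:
P = -6248 (P = (5**2 + (19 - 1*(-27)))*(-88) = (25 + (19 + 27))*(-88) = (25 + 46)*(-88) = 71*(-88) = -6248)
K = -698 (K = -552 - 146 = -698)
P/K = -6248/(-698) = -6248*(-1/698) = 3124/349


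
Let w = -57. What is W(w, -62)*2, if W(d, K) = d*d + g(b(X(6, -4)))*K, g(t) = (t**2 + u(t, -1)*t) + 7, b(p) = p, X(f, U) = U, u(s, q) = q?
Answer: 3150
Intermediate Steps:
g(t) = 7 + t**2 - t (g(t) = (t**2 - t) + 7 = 7 + t**2 - t)
W(d, K) = d**2 + 27*K (W(d, K) = d*d + (7 + (-4)**2 - 1*(-4))*K = d**2 + (7 + 16 + 4)*K = d**2 + 27*K)
W(w, -62)*2 = ((-57)**2 + 27*(-62))*2 = (3249 - 1674)*2 = 1575*2 = 3150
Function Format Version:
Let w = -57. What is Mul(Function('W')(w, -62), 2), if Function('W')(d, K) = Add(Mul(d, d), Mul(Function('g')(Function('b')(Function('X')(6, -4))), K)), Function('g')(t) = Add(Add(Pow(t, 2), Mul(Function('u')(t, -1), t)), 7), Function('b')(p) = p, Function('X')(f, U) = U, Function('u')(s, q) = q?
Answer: 3150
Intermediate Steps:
Function('g')(t) = Add(7, Pow(t, 2), Mul(-1, t)) (Function('g')(t) = Add(Add(Pow(t, 2), Mul(-1, t)), 7) = Add(7, Pow(t, 2), Mul(-1, t)))
Function('W')(d, K) = Add(Pow(d, 2), Mul(27, K)) (Function('W')(d, K) = Add(Mul(d, d), Mul(Add(7, Pow(-4, 2), Mul(-1, -4)), K)) = Add(Pow(d, 2), Mul(Add(7, 16, 4), K)) = Add(Pow(d, 2), Mul(27, K)))
Mul(Function('W')(w, -62), 2) = Mul(Add(Pow(-57, 2), Mul(27, -62)), 2) = Mul(Add(3249, -1674), 2) = Mul(1575, 2) = 3150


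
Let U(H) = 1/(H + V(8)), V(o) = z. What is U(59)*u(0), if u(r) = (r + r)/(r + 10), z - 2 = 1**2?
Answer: 0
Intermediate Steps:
z = 3 (z = 2 + 1**2 = 2 + 1 = 3)
V(o) = 3
U(H) = 1/(3 + H) (U(H) = 1/(H + 3) = 1/(3 + H))
u(r) = 2*r/(10 + r) (u(r) = (2*r)/(10 + r) = 2*r/(10 + r))
U(59)*u(0) = (2*0/(10 + 0))/(3 + 59) = (2*0/10)/62 = (2*0*(1/10))/62 = (1/62)*0 = 0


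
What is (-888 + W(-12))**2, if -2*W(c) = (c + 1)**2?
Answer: 3598609/4 ≈ 8.9965e+5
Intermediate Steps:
W(c) = -(1 + c)**2/2 (W(c) = -(c + 1)**2/2 = -(1 + c)**2/2)
(-888 + W(-12))**2 = (-888 - (1 - 12)**2/2)**2 = (-888 - 1/2*(-11)**2)**2 = (-888 - 1/2*121)**2 = (-888 - 121/2)**2 = (-1897/2)**2 = 3598609/4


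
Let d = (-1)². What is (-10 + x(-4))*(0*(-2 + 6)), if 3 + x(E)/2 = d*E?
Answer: 0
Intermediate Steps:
d = 1
x(E) = -6 + 2*E (x(E) = -6 + 2*(1*E) = -6 + 2*E)
(-10 + x(-4))*(0*(-2 + 6)) = (-10 + (-6 + 2*(-4)))*(0*(-2 + 6)) = (-10 + (-6 - 8))*(0*4) = (-10 - 14)*0 = -24*0 = 0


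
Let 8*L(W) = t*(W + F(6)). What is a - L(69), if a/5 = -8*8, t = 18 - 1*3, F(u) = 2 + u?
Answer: -3715/8 ≈ -464.38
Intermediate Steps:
t = 15 (t = 18 - 3 = 15)
a = -320 (a = 5*(-8*8) = 5*(-64) = -320)
L(W) = 15 + 15*W/8 (L(W) = (15*(W + (2 + 6)))/8 = (15*(W + 8))/8 = (15*(8 + W))/8 = (120 + 15*W)/8 = 15 + 15*W/8)
a - L(69) = -320 - (15 + (15/8)*69) = -320 - (15 + 1035/8) = -320 - 1*1155/8 = -320 - 1155/8 = -3715/8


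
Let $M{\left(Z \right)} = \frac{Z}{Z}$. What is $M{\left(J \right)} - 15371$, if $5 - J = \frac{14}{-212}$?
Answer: $-15370$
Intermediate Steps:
$J = \frac{537}{106}$ ($J = 5 - \frac{14}{-212} = 5 - 14 \left(- \frac{1}{212}\right) = 5 - - \frac{7}{106} = 5 + \frac{7}{106} = \frac{537}{106} \approx 5.066$)
$M{\left(Z \right)} = 1$
$M{\left(J \right)} - 15371 = 1 - 15371 = -15370$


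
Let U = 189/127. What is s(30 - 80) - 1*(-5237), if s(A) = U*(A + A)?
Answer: 646199/127 ≈ 5088.2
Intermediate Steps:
U = 189/127 (U = 189*(1/127) = 189/127 ≈ 1.4882)
s(A) = 378*A/127 (s(A) = 189*(A + A)/127 = 189*(2*A)/127 = 378*A/127)
s(30 - 80) - 1*(-5237) = 378*(30 - 80)/127 - 1*(-5237) = (378/127)*(-50) + 5237 = -18900/127 + 5237 = 646199/127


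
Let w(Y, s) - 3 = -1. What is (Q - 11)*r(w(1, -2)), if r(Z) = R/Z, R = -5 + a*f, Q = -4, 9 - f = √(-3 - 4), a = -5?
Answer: 375 - 75*I*√7/2 ≈ 375.0 - 99.216*I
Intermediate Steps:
w(Y, s) = 2 (w(Y, s) = 3 - 1 = 2)
f = 9 - I*√7 (f = 9 - √(-3 - 4) = 9 - √(-7) = 9 - I*√7 ≈ 9.0 - 2.6458*I)
R = -50 + 5*I*√7 (R = -5 - 5*(9 - I*√7) = -5 + (-45 + 5*I*√7) = -50 + 5*I*√7 ≈ -50.0 + 13.229*I)
r(Z) = (-50 + 5*I*√7)/Z
(Q - 11)*r(w(1, -2)) = (-4 - 11)*(5*(-10 + I*√7)/2) = -75*(-10 + I*√7)/2 = -15*(-25 + 5*I*√7/2) = 375 - 75*I*√7/2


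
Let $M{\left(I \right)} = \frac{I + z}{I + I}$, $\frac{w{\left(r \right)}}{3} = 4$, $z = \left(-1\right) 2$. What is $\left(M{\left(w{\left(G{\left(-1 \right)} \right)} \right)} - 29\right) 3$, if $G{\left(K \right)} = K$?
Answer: $- \frac{343}{4} \approx -85.75$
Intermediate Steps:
$z = -2$
$w{\left(r \right)} = 12$ ($w{\left(r \right)} = 3 \cdot 4 = 12$)
$M{\left(I \right)} = \frac{-2 + I}{2 I}$ ($M{\left(I \right)} = \frac{I - 2}{I + I} = \frac{-2 + I}{2 I}$)
$\left(M{\left(w{\left(G{\left(-1 \right)} \right)} \right)} - 29\right) 3 = \left(\frac{-2 + 12}{2 \cdot 12} - 29\right) 3 = \left(\frac{1}{2} \cdot \frac{1}{12} \cdot 10 - 29\right) 3 = \left(\frac{5}{12} - 29\right) 3 = \left(- \frac{343}{12}\right) 3 = - \frac{343}{4}$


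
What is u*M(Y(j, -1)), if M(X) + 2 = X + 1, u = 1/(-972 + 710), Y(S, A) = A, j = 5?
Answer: 1/131 ≈ 0.0076336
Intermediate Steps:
u = -1/262 (u = 1/(-262) = -1/262 ≈ -0.0038168)
M(X) = -1 + X (M(X) = -2 + (X + 1) = -2 + (1 + X) = -1 + X)
u*M(Y(j, -1)) = -(-1 - 1)/262 = -1/262*(-2) = 1/131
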